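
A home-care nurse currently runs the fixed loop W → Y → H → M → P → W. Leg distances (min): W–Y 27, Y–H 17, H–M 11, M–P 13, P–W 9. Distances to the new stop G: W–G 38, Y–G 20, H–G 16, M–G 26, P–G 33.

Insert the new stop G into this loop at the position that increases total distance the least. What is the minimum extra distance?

+19 min — insert G between Y and H.

Insertion cost between consecutive stops i–j is d(i,G) + d(G,j) − d(i,j):
  between W and Y: 38 + 20 − 27 = 31
  between Y and H: 20 + 16 − 17 = 19
  between H and M: 16 + 26 − 11 = 31
  between M and P: 26 + 33 − 13 = 46
  between P and W: 33 + 38 − 9 = 62
Cheapest insertion is between Y and H, adding 19.
New total = 77 + 19 = 96.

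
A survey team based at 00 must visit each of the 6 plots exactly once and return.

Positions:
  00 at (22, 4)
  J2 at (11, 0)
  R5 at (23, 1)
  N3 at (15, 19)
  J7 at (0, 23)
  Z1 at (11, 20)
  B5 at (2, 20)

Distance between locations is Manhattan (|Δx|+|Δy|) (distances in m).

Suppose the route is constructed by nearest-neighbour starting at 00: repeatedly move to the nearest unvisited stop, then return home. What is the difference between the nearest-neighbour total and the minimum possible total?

The nearest-neighbour route is 10 m longer than optimal.

00: R5=4, J2=15, N3=22, Z1=27, B5=36, J7=41 ⇒ R5
R5: J2=13, N3=26, Z1=31, B5=40, J7=45 ⇒ J2
J2: Z1=20, N3=23, B5=29, J7=34 ⇒ Z1
Z1: N3=5, B5=9, J7=14 ⇒ N3
N3: B5=14, J7=19 ⇒ B5
B5: J7=5 ⇒ J7
NN route 00 → R5 → J2 → Z1 → N3 → B5 → J7 → 00 costs 102.
Optimal: 00 → R5 → J2 → J7 → B5 → Z1 → N3 → 00 costs 92 (by enumerating all 360 distinct tours).
Excess = 102 − 92 = 10.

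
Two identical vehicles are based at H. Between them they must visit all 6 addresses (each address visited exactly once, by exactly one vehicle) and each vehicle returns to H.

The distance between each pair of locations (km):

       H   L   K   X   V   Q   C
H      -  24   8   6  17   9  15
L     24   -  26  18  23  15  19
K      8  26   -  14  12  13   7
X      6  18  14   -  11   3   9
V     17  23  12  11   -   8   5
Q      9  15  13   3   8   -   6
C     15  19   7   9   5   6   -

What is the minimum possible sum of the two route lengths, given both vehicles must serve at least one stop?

There are 2^5 − 1 = 31 ways to divide the 6 stops into two non-empty groups. For each, the best each vehicle can do is its own shortest tour through its group:
  {L} + {K, X, V, Q, C}: 48 + 37 = 85
  {K} + {L, X, V, Q, C}: 16 + 65 = 81
  {L, K} + {X, V, Q, C}: 58 + 37 = 95
  {X} + {L, K, V, Q, C}: 12 + 67 = 79
  {L, X} + {K, V, Q, C}: 48 + 37 = 85
  {K, X} + {L, V, Q, C}: 28 + 65 = 93
  … (31 splits in total)
Best: vehicle 1 H → X → H = 12; vehicle 2 H → L → Q → V → C → K → H = 67; combined 79.

79 km — the smallest possible combined total.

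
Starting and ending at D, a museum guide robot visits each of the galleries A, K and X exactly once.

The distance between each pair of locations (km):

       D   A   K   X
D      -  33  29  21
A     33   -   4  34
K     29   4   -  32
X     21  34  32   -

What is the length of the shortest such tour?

Minimum total distance: 88 km.

D-A-K-X-D: 33+4+32+21 = 90
D-A-X-K-D: 33+34+32+29 = 128
D-K-A-X-D: 29+4+34+21 = 88
The minimum is 88.
One optimal route: D → K → A → X → D (or its reverse).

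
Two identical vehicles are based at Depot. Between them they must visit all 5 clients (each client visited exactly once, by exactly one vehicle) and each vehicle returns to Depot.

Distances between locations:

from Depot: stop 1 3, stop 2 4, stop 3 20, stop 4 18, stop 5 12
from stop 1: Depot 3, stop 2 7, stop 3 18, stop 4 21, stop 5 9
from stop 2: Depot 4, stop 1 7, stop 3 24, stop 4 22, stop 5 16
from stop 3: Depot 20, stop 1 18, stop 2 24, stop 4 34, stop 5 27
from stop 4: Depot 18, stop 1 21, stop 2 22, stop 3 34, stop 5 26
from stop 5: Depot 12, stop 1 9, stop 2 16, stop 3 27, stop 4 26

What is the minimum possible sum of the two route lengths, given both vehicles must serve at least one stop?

There are 2^4 − 1 = 15 ways to divide the 5 stops into two non-empty groups. For each, the best each vehicle can do is its own shortest tour through its group:
  {stop 1} + {stop 2, stop 3, stop 4, stop 5}: 6 + 99 = 105
  {stop 2} + {stop 1, stop 3, stop 4, stop 5}: 8 + 91 = 99
  {stop 1, stop 2} + {stop 3, stop 4, stop 5}: 14 + 91 = 105
  {stop 3} + {stop 1, stop 2, stop 4, stop 5}: 40 + 64 = 104
  {stop 1, stop 3} + {stop 2, stop 4, stop 5}: 41 + 64 = 105
  {stop 2, stop 3} + {stop 1, stop 4, stop 5}: 48 + 56 = 104
  … (15 splits in total)
Best: vehicle 1 Depot → stop 2 → Depot = 8; vehicle 2 Depot → stop 1 → stop 5 → stop 3 → stop 4 → Depot = 91; combined 99.

Minimum combined distance: 99.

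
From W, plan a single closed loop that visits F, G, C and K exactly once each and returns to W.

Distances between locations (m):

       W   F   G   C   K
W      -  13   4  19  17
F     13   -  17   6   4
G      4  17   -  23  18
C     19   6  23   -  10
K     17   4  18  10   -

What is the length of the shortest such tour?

Shortest round trip = 51 m.

There are 12 distinct closed tours to check (reversals are equivalent).
W→F→G→C→K→W: 13+17+23+10+17 = 80
W→F→G→K→C→W: 13+17+18+10+19 = 77
W→F→C→G→K→W: 13+6+23+18+17 = 77
W→F→C→K→G→W: 13+6+10+18+4 = 51
W→F→K→G→C→W: 13+4+18+23+19 = 77
W→F→K→C→G→W: 13+4+10+23+4 = 54
W→G→F→C→K→W: 4+17+6+10+17 = 54
W→G→F→K→C→W: 4+17+4+10+19 = 54
W→G→C→F→K→W: 4+23+6+4+17 = 54
W→G→K→F→C→W: 4+18+4+6+19 = 51
W→C→F→G→K→W: 19+6+17+18+17 = 77
W→C→G→F→K→W: 19+23+17+4+17 = 80
The minimum is 51.
One optimal route: W → F → C → K → G → W (or its reverse).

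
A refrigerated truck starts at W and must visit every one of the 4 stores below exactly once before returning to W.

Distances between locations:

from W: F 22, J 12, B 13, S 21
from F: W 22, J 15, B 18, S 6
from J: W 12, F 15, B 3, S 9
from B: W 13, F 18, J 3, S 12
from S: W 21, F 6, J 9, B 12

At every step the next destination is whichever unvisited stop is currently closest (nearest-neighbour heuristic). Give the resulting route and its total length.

Total distance 55 via the nearest-neighbour route W → J → B → S → F → W.

At W the remaining stops are J 12, B 13, S 21, F 22; go to J.
At J the remaining stops are B 3, S 9, F 15; go to B.
At B the remaining stops are S 12, F 18; go to S.
At S the remaining stops are F 6; go to F.
Return F→W: 22.
Total = 12 + 3 + 12 + 6 + 22 = 55.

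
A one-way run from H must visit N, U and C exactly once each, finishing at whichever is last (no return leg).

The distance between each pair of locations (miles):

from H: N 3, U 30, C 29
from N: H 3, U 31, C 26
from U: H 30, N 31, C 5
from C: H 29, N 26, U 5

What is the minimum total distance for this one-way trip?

Minimum one-way distance = 34 miles.

There are 3! = 6 possible orderings.
H → N → U → C: 3+31+5 = 39
H → N → C → U: 3+26+5 = 34
H → U → N → C: 30+31+26 = 87
H → U → C → N: 30+5+26 = 61
H → C → N → U: 29+26+31 = 86
H → C → U → N: 29+5+31 = 65
The minimum is 34.
One shortest path: H → N → C → U.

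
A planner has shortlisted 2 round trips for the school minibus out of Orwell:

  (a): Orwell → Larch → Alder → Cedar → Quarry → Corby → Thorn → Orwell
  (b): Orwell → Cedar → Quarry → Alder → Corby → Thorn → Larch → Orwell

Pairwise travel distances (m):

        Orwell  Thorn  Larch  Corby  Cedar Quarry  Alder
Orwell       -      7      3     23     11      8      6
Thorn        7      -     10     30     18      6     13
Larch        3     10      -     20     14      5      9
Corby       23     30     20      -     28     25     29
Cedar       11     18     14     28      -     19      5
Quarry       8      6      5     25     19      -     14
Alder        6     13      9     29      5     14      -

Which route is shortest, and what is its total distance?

Shortest is (a), total 98 m.

(a): 3 + 9 + 5 + 19 + 25 + 30 + 7 = 98
(b): 11 + 19 + 14 + 29 + 30 + 10 + 3 = 116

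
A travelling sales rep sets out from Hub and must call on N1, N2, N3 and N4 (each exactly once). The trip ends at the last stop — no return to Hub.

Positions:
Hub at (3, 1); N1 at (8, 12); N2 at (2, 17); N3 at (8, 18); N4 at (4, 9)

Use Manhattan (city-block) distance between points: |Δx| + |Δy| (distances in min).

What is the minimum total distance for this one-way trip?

There are 4! = 24 possible orderings.
Hub→N1→N2→N3→N4: 16+11+7+13 = 47
Hub→N1→N2→N4→N3: 16+11+10+13 = 50
Hub→N1→N3→N2→N4: 16+6+7+10 = 39
Hub→N1→N3→N4→N2: 16+6+13+10 = 45
Hub→N1→N4→N2→N3: 16+7+10+7 = 40
Hub→N1→N4→N3→N2: 16+7+13+7 = 43
Hub→N2→N1→N3→N4: 17+11+6+13 = 47
Hub→N2→N1→N4→N3: 17+11+7+13 = 48
Hub→N2→N3→N1→N4: 17+7+6+7 = 37
Hub→N2→N3→N4→N1: 17+7+13+7 = 44
Hub→N2→N4→N1→N3: 17+10+7+6 = 40
Hub→N2→N4→N3→N1: 17+10+13+6 = 46
Hub→N3→N1→N2→N4: 22+6+11+10 = 49
Hub→N3→N1→N4→N2: 22+6+7+10 = 45
… (10 more)
Hub→N4→N1→N3→N2: 9+7+6+7 = 29  ← best
The minimum is 29.
One shortest path: Hub → N4 → N1 → N3 → N2.

Shortest open route: 29 min.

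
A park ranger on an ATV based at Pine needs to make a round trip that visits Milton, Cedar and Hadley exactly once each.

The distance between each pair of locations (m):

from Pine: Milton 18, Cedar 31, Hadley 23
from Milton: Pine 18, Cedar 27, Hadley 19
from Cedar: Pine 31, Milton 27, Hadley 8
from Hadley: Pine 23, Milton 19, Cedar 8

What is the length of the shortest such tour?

Shortest round trip = 76 m.

Pine→Milton→Cedar→Hadley→Pine: 18+27+8+23 = 76
Pine→Milton→Hadley→Cedar→Pine: 18+19+8+31 = 76
Pine→Cedar→Milton→Hadley→Pine: 31+27+19+23 = 100
The minimum is 76.
One optimal route: Pine → Milton → Cedar → Hadley → Pine (or its reverse).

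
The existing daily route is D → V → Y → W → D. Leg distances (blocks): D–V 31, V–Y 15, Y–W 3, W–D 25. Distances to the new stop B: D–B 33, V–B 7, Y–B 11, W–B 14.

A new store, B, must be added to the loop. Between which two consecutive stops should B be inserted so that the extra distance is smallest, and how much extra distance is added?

+3 blocks — insert B between V and Y.

Insertion cost between consecutive stops i–j is d(i,B) + d(B,j) − d(i,j):
  between D and V: 33 + 7 − 31 = 9
  between V and Y: 7 + 11 − 15 = 3
  between Y and W: 11 + 14 − 3 = 22
  between W and D: 14 + 33 − 25 = 22
Cheapest insertion is between V and Y, adding 3.
New total = 74 + 3 = 77.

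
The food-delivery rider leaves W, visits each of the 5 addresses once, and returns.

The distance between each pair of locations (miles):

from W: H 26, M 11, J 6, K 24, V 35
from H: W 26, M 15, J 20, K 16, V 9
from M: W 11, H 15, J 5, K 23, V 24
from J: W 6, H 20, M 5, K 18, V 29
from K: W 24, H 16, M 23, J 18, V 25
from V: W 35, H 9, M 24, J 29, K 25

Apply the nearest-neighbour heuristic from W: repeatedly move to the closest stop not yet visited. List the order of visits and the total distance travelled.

Nearest-neighbour total = 84 miles; route W → J → M → H → V → K → W.

From W: distances to unvisited — J=6, M=11, K=24, H=26, V=35. Nearest is J (6).
From J: distances to unvisited — M=5, K=18, H=20, V=29. Nearest is M (5).
From M: distances to unvisited — H=15, K=23, V=24. Nearest is H (15).
From H: distances to unvisited — V=9, K=16. Nearest is V (9).
From V: distances to unvisited — K=25. Nearest is K (25).
Return K→W: 24.
Total = 6 + 5 + 15 + 9 + 25 + 24 = 84.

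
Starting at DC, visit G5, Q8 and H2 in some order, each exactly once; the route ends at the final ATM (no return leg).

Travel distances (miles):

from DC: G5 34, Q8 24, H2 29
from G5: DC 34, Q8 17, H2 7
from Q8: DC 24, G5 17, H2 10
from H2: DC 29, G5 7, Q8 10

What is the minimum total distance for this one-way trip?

There are 3! = 6 possible orderings.
DC→G5→Q8→H2: 34+17+10 = 61
DC→G5→H2→Q8: 34+7+10 = 51
DC→Q8→G5→H2: 24+17+7 = 48
DC→Q8→H2→G5: 24+10+7 = 41
DC→H2→G5→Q8: 29+7+17 = 53
DC→H2→Q8→G5: 29+10+17 = 56
The minimum is 41.
One shortest path: DC → Q8 → H2 → G5.

Minimum one-way distance = 41 miles.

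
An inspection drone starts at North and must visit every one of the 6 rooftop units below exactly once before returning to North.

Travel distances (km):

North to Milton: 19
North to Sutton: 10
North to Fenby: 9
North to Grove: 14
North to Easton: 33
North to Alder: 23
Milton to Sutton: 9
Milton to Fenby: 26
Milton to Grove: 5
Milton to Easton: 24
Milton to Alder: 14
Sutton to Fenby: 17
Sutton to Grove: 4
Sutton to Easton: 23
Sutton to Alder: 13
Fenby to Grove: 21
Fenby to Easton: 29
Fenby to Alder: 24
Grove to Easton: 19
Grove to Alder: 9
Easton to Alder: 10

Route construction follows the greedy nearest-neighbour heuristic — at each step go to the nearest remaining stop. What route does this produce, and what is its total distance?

92 km along North → Fenby → Sutton → Grove → Milton → Alder → Easton → North.

At North the remaining stops are Fenby 9, Sutton 10, Grove 14, Milton 19, Alder 23, Easton 33; go to Fenby.
At Fenby the remaining stops are Sutton 17, Grove 21, Alder 24, Milton 26, Easton 29; go to Sutton.
At Sutton the remaining stops are Grove 4, Milton 9, Alder 13, Easton 23; go to Grove.
At Grove the remaining stops are Milton 5, Alder 9, Easton 19; go to Milton.
At Milton the remaining stops are Alder 14, Easton 24; go to Alder.
At Alder the remaining stops are Easton 10; go to Easton.
Return Easton→North: 33.
Total = 9 + 17 + 4 + 5 + 14 + 10 + 33 = 92.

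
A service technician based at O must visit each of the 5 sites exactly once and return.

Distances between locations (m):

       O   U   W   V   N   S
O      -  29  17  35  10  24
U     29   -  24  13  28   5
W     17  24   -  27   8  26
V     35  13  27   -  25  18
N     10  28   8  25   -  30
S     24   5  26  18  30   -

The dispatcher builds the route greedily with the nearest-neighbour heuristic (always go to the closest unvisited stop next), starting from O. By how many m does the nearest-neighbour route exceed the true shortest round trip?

O: N=10, W=17, S=24, U=29, V=35 ⇒ N
N: W=8, V=25, U=28, S=30 ⇒ W
W: U=24, S=26, V=27 ⇒ U
U: S=5, V=13 ⇒ S
S: V=18 ⇒ V
NN route O → N → W → U → S → V → O costs 100.
Optimal: O → N → W → V → U → S → O costs 87 (by enumerating all 60 distinct tours).
Excess = 100 − 87 = 13.

Excess over optimum: 13 m.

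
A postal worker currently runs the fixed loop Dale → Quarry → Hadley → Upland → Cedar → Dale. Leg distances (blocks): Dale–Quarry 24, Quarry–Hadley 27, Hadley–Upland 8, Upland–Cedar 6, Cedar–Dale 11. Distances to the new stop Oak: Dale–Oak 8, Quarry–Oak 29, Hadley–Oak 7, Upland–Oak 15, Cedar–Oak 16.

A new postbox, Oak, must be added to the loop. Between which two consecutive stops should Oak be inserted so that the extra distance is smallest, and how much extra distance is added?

+9 blocks — insert Oak between Quarry and Hadley.

Insertion cost between consecutive stops i–j is d(i,Oak) + d(Oak,j) − d(i,j):
  between Dale and Quarry: 8 + 29 − 24 = 13
  between Quarry and Hadley: 29 + 7 − 27 = 9
  between Hadley and Upland: 7 + 15 − 8 = 14
  between Upland and Cedar: 15 + 16 − 6 = 25
  between Cedar and Dale: 16 + 8 − 11 = 13
Cheapest insertion is between Quarry and Hadley, adding 9.
New total = 76 + 9 = 85.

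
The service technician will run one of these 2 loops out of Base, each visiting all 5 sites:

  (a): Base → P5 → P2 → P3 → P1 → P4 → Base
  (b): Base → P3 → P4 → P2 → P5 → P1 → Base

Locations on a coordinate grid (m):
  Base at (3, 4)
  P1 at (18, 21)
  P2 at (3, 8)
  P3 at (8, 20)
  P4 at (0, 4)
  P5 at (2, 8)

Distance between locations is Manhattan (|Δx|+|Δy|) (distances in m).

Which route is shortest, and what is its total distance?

Shortest is (a), total 72 m.

(a): 5 + 1 + 17 + 11 + 35 + 3 = 72
(b): 21 + 24 + 7 + 1 + 29 + 32 = 114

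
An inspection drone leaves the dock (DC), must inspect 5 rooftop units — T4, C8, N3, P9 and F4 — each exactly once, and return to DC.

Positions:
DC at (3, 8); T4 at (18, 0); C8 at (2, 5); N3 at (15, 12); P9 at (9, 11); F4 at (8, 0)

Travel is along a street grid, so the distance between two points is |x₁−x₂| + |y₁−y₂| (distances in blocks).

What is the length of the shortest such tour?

DC-T4-C8-N3-P9-F4-DC: 23+21+20+7+12+13 = 96
DC-T4-C8-N3-F4-P9-DC: 23+21+20+19+12+9 = 104
DC-T4-C8-P9-N3-F4-DC: 23+21+13+7+19+13 = 96
DC-T4-C8-P9-F4-N3-DC: 23+21+13+12+19+16 = 104
DC-T4-C8-F4-N3-P9-DC: 23+21+11+19+7+9 = 90
DC-T4-C8-F4-P9-N3-DC: 23+21+11+12+7+16 = 90
DC-T4-N3-C8-P9-F4-DC: 23+15+20+13+12+13 = 96
DC-T4-N3-C8-F4-P9-DC: 23+15+20+11+12+9 = 90
DC-T4-N3-P9-C8-F4-DC: 23+15+7+13+11+13 = 82
DC-T4-N3-P9-F4-C8-DC: 23+15+7+12+11+4 = 72
DC-T4-N3-F4-C8-P9-DC: 23+15+19+11+13+9 = 90
DC-T4-N3-F4-P9-C8-DC: 23+15+19+12+13+4 = 86
DC-T4-P9-C8-N3-F4-DC: 23+20+13+20+19+13 = 108
DC-T4-P9-C8-F4-N3-DC: 23+20+13+11+19+16 = 102
… (46 more)
DC-C8-F4-T4-N3-P9-DC: 4+11+10+15+7+9 = 56  ← best
The minimum is 56.
One optimal route: DC → C8 → F4 → T4 → N3 → P9 → DC (or its reverse).

Shortest round trip = 56 blocks.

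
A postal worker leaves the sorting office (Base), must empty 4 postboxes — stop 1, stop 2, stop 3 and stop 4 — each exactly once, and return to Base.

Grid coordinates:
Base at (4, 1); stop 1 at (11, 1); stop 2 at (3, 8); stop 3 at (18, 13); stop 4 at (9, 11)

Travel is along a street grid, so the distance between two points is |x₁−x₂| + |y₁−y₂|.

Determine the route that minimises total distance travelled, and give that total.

There are 12 distinct closed tours to check (reversals are equivalent).
Base-stop 1-stop 2-stop 3-stop 4-Base: 7+15+20+11+15 = 68
Base-stop 1-stop 2-stop 4-stop 3-Base: 7+15+9+11+26 = 68
Base-stop 1-stop 3-stop 2-stop 4-Base: 7+19+20+9+15 = 70
Base-stop 1-stop 3-stop 4-stop 2-Base: 7+19+11+9+8 = 54
Base-stop 1-stop 4-stop 2-stop 3-Base: 7+12+9+20+26 = 74
Base-stop 1-stop 4-stop 3-stop 2-Base: 7+12+11+20+8 = 58
Base-stop 2-stop 1-stop 3-stop 4-Base: 8+15+19+11+15 = 68
Base-stop 2-stop 1-stop 4-stop 3-Base: 8+15+12+11+26 = 72
Base-stop 2-stop 3-stop 1-stop 4-Base: 8+20+19+12+15 = 74
Base-stop 2-stop 4-stop 1-stop 3-Base: 8+9+12+19+26 = 74
Base-stop 3-stop 1-stop 2-stop 4-Base: 26+19+15+9+15 = 84
Base-stop 3-stop 2-stop 1-stop 4-Base: 26+20+15+12+15 = 88
The minimum is 54.
One optimal route: Base → stop 1 → stop 3 → stop 4 → stop 2 → Base (or its reverse).

54 — the shortest possible round trip.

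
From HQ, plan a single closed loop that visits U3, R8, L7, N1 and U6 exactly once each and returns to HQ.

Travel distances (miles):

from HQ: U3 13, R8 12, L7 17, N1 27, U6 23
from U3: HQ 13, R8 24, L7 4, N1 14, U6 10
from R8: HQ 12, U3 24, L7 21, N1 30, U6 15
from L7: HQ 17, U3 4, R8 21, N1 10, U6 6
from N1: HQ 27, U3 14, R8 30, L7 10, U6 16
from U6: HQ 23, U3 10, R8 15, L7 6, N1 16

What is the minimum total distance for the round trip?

70 miles — the shortest possible round trip.

HQ - U3 - R8 - L7 - N1 - U6 - HQ: 13+24+21+10+16+23 = 107
HQ - U3 - R8 - L7 - U6 - N1 - HQ: 13+24+21+6+16+27 = 107
HQ - U3 - R8 - N1 - L7 - U6 - HQ: 13+24+30+10+6+23 = 106
HQ - U3 - R8 - N1 - U6 - L7 - HQ: 13+24+30+16+6+17 = 106
HQ - U3 - R8 - U6 - L7 - N1 - HQ: 13+24+15+6+10+27 = 95
HQ - U3 - R8 - U6 - N1 - L7 - HQ: 13+24+15+16+10+17 = 95
HQ - U3 - L7 - R8 - N1 - U6 - HQ: 13+4+21+30+16+23 = 107
HQ - U3 - L7 - R8 - U6 - N1 - HQ: 13+4+21+15+16+27 = 96
HQ - U3 - L7 - N1 - R8 - U6 - HQ: 13+4+10+30+15+23 = 95
HQ - U3 - L7 - N1 - U6 - R8 - HQ: 13+4+10+16+15+12 = 70
HQ - U3 - L7 - U6 - R8 - N1 - HQ: 13+4+6+15+30+27 = 95
HQ - U3 - L7 - U6 - N1 - R8 - HQ: 13+4+6+16+30+12 = 81
HQ - U3 - N1 - R8 - L7 - U6 - HQ: 13+14+30+21+6+23 = 107
HQ - U3 - N1 - R8 - U6 - L7 - HQ: 13+14+30+15+6+17 = 95
… (46 more)
The minimum is 70.
One optimal route: HQ → U3 → L7 → N1 → U6 → R8 → HQ (or its reverse).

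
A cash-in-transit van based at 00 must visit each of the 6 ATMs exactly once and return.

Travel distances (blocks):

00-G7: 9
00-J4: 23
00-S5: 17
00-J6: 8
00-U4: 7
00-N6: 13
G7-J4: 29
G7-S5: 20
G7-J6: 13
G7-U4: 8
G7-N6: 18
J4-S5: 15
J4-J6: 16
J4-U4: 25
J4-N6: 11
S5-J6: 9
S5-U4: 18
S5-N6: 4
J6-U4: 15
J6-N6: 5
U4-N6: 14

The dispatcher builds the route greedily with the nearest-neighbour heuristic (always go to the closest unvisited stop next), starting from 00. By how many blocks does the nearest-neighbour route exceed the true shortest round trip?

The nearest-neighbour route is 1 blocks longer than optimal.

From 00: U4=7, J6=8, G7=9, N6=13, S5=17, J4=23 → choose U4 (7).
From U4: G7=8, N6=14, J6=15, S5=18, J4=25 → choose G7 (8).
From G7: J6=13, N6=18, S5=20, J4=29 → choose J6 (13).
From J6: N6=5, S5=9, J4=16 → choose N6 (5).
From N6: S5=4, J4=11 → choose S5 (4).
From S5: J4=15 → choose J4 (15).
NN route 00 → U4 → G7 → J6 → N6 → S5 → J4 → 00 costs 75.
Optimal: 00 → G7 → U4 → J4 → S5 → N6 → J6 → 00 costs 74 (by enumerating all 360 distinct tours).
Excess = 75 − 74 = 1.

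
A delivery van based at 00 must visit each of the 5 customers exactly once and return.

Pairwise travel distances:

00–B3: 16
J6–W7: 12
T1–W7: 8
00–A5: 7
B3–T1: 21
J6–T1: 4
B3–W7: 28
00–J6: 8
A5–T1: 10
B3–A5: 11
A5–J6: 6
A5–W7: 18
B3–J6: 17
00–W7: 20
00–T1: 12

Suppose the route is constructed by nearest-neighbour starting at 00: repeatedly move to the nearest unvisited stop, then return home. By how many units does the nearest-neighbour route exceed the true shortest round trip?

4 longer than the optimal tour.

From 00: A5=7, J6=8, T1=12, B3=16, W7=20 → choose A5 (7).
From A5: J6=6, T1=10, B3=11, W7=18 → choose J6 (6).
From J6: T1=4, W7=12, B3=17 → choose T1 (4).
From T1: W7=8, B3=21 → choose W7 (8).
From W7: B3=28 → choose B3 (28).
NN route 00 → A5 → J6 → T1 → W7 → B3 → 00 costs 69.
Optimal: 00 → B3 → A5 → J6 → T1 → W7 → 00 costs 65 (by enumerating all 60 distinct tours).
Excess = 69 − 65 = 4.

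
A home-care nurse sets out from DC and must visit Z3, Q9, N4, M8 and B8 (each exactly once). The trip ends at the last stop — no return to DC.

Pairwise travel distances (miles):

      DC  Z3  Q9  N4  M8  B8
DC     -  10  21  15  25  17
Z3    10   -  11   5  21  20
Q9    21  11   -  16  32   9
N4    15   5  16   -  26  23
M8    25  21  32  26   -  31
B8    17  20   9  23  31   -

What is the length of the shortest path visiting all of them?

Shortest open route: 68 miles.

There are 5! = 120 possible orderings.
DC → Z3 → Q9 → N4 → M8 → B8: 10+11+16+26+31 = 94
DC → Z3 → Q9 → N4 → B8 → M8: 10+11+16+23+31 = 91
DC → Z3 → Q9 → M8 → N4 → B8: 10+11+32+26+23 = 102
DC → Z3 → Q9 → M8 → B8 → N4: 10+11+32+31+23 = 107
DC → Z3 → Q9 → B8 → N4 → M8: 10+11+9+23+26 = 79
DC → Z3 → Q9 → B8 → M8 → N4: 10+11+9+31+26 = 87
DC → Z3 → N4 → Q9 → M8 → B8: 10+5+16+32+31 = 94
DC → Z3 → N4 → Q9 → B8 → M8: 10+5+16+9+31 = 71
DC → Z3 → N4 → M8 → Q9 → B8: 10+5+26+32+9 = 82
DC → Z3 → N4 → M8 → B8 → Q9: 10+5+26+31+9 = 81
DC → Z3 → N4 → B8 → Q9 → M8: 10+5+23+9+32 = 79
DC → Z3 → N4 → B8 → M8 → Q9: 10+5+23+31+32 = 101
DC → Z3 → M8 → Q9 → N4 → B8: 10+21+32+16+23 = 102
DC → Z3 → M8 → Q9 → B8 → N4: 10+21+32+9+23 = 95
… (106 more)
DC → B8 → Q9 → Z3 → N4 → M8: 17+9+11+5+26 = 68  ← best
The minimum is 68.
One shortest path: DC → B8 → Q9 → Z3 → N4 → M8.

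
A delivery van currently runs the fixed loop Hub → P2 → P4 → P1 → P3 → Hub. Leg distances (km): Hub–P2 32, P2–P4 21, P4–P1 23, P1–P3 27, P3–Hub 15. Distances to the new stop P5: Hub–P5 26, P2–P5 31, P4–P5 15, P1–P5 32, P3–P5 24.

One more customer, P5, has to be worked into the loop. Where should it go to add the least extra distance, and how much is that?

Insertion cost between consecutive stops i–j is d(i,P5) + d(P5,j) − d(i,j):
  between Hub and P2: 26 + 31 − 32 = 25
  between P2 and P4: 31 + 15 − 21 = 25
  between P4 and P1: 15 + 32 − 23 = 24
  between P1 and P3: 32 + 24 − 27 = 29
  between P3 and Hub: 24 + 26 − 15 = 35
Cheapest insertion is between P4 and P1, adding 24.
New total = 118 + 24 = 142.

Adding 24 km by placing P5 on the P4–P1 leg.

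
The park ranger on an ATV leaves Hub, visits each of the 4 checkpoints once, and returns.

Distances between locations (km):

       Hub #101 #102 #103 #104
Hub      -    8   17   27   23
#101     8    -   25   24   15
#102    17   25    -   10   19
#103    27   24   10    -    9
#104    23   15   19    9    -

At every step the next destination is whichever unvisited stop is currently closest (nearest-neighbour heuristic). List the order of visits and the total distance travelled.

At Hub the remaining stops are #101 8, #102 17, #104 23, #103 27; go to #101.
At #101 the remaining stops are #104 15, #103 24, #102 25; go to #104.
At #104 the remaining stops are #103 9, #102 19; go to #103.
At #103 the remaining stops are #102 10; go to #102.
Return #102→Hub: 17.
Total = 8 + 15 + 9 + 10 + 17 = 59.

Nearest-neighbour total = 59 km; route Hub → #101 → #104 → #103 → #102 → Hub.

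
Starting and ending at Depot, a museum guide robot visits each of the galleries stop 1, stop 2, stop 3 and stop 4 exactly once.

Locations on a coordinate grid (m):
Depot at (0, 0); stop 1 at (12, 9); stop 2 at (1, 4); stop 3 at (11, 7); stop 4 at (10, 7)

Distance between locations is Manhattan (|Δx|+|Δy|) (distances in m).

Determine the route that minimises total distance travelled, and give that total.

There are 12 distinct closed tours to check (reversals are equivalent).
Depot → stop 1 → stop 2 → stop 3 → stop 4 → Depot: 21+16+13+1+17 = 68
Depot → stop 1 → stop 2 → stop 4 → stop 3 → Depot: 21+16+12+1+18 = 68
Depot → stop 1 → stop 3 → stop 2 → stop 4 → Depot: 21+3+13+12+17 = 66
Depot → stop 1 → stop 3 → stop 4 → stop 2 → Depot: 21+3+1+12+5 = 42
Depot → stop 1 → stop 4 → stop 2 → stop 3 → Depot: 21+4+12+13+18 = 68
Depot → stop 1 → stop 4 → stop 3 → stop 2 → Depot: 21+4+1+13+5 = 44
Depot → stop 2 → stop 1 → stop 3 → stop 4 → Depot: 5+16+3+1+17 = 42
Depot → stop 2 → stop 1 → stop 4 → stop 3 → Depot: 5+16+4+1+18 = 44
Depot → stop 2 → stop 3 → stop 1 → stop 4 → Depot: 5+13+3+4+17 = 42
Depot → stop 2 → stop 4 → stop 1 → stop 3 → Depot: 5+12+4+3+18 = 42
Depot → stop 3 → stop 1 → stop 2 → stop 4 → Depot: 18+3+16+12+17 = 66
Depot → stop 3 → stop 2 → stop 1 → stop 4 → Depot: 18+13+16+4+17 = 68
The minimum is 42.
One optimal route: Depot → stop 1 → stop 3 → stop 4 → stop 2 → Depot (or its reverse).

Minimum total distance: 42 m.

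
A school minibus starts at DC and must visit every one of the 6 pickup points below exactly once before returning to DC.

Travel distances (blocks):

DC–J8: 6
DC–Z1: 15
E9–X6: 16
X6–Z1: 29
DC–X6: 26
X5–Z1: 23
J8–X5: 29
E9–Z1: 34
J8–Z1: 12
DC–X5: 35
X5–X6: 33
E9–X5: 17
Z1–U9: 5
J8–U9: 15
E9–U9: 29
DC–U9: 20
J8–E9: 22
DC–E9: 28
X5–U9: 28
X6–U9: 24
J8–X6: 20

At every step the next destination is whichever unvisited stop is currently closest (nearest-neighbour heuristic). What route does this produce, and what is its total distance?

Total distance 115 blocks via the nearest-neighbour route DC → J8 → Z1 → U9 → X6 → E9 → X5 → DC.

From DC: distances to unvisited — J8=6, Z1=15, U9=20, X6=26, E9=28, X5=35. Nearest is J8 (6).
From J8: distances to unvisited — Z1=12, U9=15, X6=20, E9=22, X5=29. Nearest is Z1 (12).
From Z1: distances to unvisited — U9=5, X5=23, X6=29, E9=34. Nearest is U9 (5).
From U9: distances to unvisited — X6=24, X5=28, E9=29. Nearest is X6 (24).
From X6: distances to unvisited — E9=16, X5=33. Nearest is E9 (16).
From E9: distances to unvisited — X5=17. Nearest is X5 (17).
Return X5→DC: 35.
Total = 6 + 12 + 5 + 24 + 16 + 17 + 35 = 115.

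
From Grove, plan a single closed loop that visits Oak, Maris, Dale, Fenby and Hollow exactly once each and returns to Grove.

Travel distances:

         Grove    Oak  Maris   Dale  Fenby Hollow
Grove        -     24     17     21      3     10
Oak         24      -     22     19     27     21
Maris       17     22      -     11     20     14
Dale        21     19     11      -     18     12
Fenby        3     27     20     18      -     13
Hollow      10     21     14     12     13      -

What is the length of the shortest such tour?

With 5 stops there are 5!/2 = 60 distinct round trips (a route and its reverse cost the same).
Grove→Oak→Maris→Dale→Fenby→Hollow→Grove: 24+22+11+18+13+10 = 98
Grove→Oak→Maris→Dale→Hollow→Fenby→Grove: 24+22+11+12+13+3 = 85
Grove→Oak→Maris→Fenby→Dale→Hollow→Grove: 24+22+20+18+12+10 = 106
Grove→Oak→Maris→Fenby→Hollow→Dale→Grove: 24+22+20+13+12+21 = 112
Grove→Oak→Maris→Hollow→Dale→Fenby→Grove: 24+22+14+12+18+3 = 93
Grove→Oak→Maris→Hollow→Fenby→Dale→Grove: 24+22+14+13+18+21 = 112
Grove→Oak→Dale→Maris→Fenby→Hollow→Grove: 24+19+11+20+13+10 = 97
Grove→Oak→Dale→Maris→Hollow→Fenby→Grove: 24+19+11+14+13+3 = 84
Grove→Oak→Dale→Fenby→Maris→Hollow→Grove: 24+19+18+20+14+10 = 105
Grove→Oak→Dale→Fenby→Hollow→Maris→Grove: 24+19+18+13+14+17 = 105
Grove→Oak→Dale→Hollow→Maris→Fenby→Grove: 24+19+12+14+20+3 = 92
Grove→Oak→Dale→Hollow→Fenby→Maris→Grove: 24+19+12+13+20+17 = 105
Grove→Oak→Fenby→Maris→Dale→Hollow→Grove: 24+27+20+11+12+10 = 104
Grove→Oak→Fenby→Maris→Hollow→Dale→Grove: 24+27+20+14+12+21 = 118
… (46 more)
The minimum is 84.
One optimal route: Grove → Oak → Dale → Maris → Hollow → Fenby → Grove (or its reverse).

Shortest round trip = 84.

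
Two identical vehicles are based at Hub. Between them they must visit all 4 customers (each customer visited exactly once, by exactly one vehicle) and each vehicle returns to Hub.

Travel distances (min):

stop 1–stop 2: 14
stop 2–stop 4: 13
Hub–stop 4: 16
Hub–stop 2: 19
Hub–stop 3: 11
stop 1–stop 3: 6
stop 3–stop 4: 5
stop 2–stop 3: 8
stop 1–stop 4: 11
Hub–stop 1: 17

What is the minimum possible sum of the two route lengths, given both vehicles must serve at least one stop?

Minimum combined distance: 82 min.

Try each way of splitting the stops between the two vehicles (each non-empty) and, for each split, find the best tour for each vehicle:
  {stop 1} + {stop 2, stop 3, stop 4}: 34 + 48 = 82
  {stop 2} + {stop 1, stop 3, stop 4}: 38 + 44 = 82
  {stop 1, stop 2} + {stop 3, stop 4}: 50 + 32 = 82
  {stop 3} + {stop 1, stop 2, stop 4}: 22 + 60 = 82
  {stop 1, stop 3} + {stop 2, stop 4}: 34 + 48 = 82
  {stop 2, stop 3} + {stop 1, stop 4}: 38 + 44 = 82
  … (7 splits in total)
Best: vehicle 1 Hub → stop 1 → Hub = 34; vehicle 2 Hub → stop 2 → stop 3 → stop 4 → Hub = 48; combined 82.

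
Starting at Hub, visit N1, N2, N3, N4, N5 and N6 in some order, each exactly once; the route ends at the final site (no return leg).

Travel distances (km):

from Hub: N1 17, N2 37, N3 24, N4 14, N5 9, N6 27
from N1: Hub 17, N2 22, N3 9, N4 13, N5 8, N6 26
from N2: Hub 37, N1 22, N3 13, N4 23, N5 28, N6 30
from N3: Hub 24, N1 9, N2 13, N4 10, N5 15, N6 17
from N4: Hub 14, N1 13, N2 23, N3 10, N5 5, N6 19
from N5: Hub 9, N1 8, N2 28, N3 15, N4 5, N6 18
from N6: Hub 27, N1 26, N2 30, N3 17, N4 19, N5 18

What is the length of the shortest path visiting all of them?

Minimum one-way distance = 79 km.

There are 6! = 720 possible orderings.
Hub - N1 - N2 - N3 - N4 - N5 - N6: 17+22+13+10+5+18 = 85
Hub - N1 - N2 - N3 - N4 - N6 - N5: 17+22+13+10+19+18 = 99
Hub - N1 - N2 - N3 - N5 - N4 - N6: 17+22+13+15+5+19 = 91
Hub - N1 - N2 - N3 - N5 - N6 - N4: 17+22+13+15+18+19 = 104
Hub - N1 - N2 - N3 - N6 - N4 - N5: 17+22+13+17+19+5 = 93
Hub - N1 - N2 - N3 - N6 - N5 - N4: 17+22+13+17+18+5 = 92
Hub - N1 - N2 - N4 - N3 - N5 - N6: 17+22+23+10+15+18 = 105
Hub - N1 - N2 - N4 - N3 - N6 - N5: 17+22+23+10+17+18 = 107
… (712 more)
Hub - N1 - N5 - N4 - N6 - N3 - N2: 17+8+5+19+17+13 = 79  ← best
The minimum is 79.
One shortest path: Hub → N1 → N5 → N4 → N6 → N3 → N2.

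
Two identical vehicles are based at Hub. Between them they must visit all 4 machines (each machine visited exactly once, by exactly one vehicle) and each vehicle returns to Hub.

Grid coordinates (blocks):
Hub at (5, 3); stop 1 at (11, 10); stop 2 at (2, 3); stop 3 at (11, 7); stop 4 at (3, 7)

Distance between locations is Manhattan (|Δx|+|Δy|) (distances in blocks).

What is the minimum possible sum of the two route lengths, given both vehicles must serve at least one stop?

Check every non-empty split of the stops between the two vehicles; for each half take its own optimal tour:
  {stop 1} + {stop 2, stop 3, stop 4}: 26 + 26 = 52
  {stop 2} + {stop 1, stop 3, stop 4}: 6 + 30 = 36
  {stop 1, stop 2} + {stop 3, stop 4}: 32 + 24 = 56
  {stop 3} + {stop 1, stop 2, stop 4}: 20 + 32 = 52
  {stop 1, stop 3} + {stop 2, stop 4}: 26 + 14 = 40
  {stop 2, stop 3} + {stop 1, stop 4}: 26 + 30 = 56
  … (7 splits in total)
Best: vehicle 1 Hub → stop 2 → Hub = 6; vehicle 2 Hub → stop 1 → stop 3 → stop 4 → Hub = 30; combined 36.

36 blocks — the smallest possible combined total.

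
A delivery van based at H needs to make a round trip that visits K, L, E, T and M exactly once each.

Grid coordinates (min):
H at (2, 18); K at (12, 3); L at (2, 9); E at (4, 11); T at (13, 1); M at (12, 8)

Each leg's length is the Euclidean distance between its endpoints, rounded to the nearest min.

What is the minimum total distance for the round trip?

Shortest round trip = 45 min.

With 5 stops there are 5!/2 = 60 distinct round trips (a route and its reverse cost the same).
H-K-L-E-T-M-H: 18+12+3+13+7+14 = 67
H-K-L-E-M-T-H: 18+12+3+9+7+20 = 69
H-K-L-T-E-M-H: 18+12+14+13+9+14 = 80
H-K-L-T-M-E-H: 18+12+14+7+9+7 = 67
H-K-L-M-E-T-H: 18+12+10+9+13+20 = 82
H-K-L-M-T-E-H: 18+12+10+7+13+7 = 67
H-K-E-L-T-M-H: 18+11+3+14+7+14 = 67
H-K-E-L-M-T-H: 18+11+3+10+7+20 = 69
H-K-E-T-L-M-H: 18+11+13+14+10+14 = 80
H-K-E-T-M-L-H: 18+11+13+7+10+9 = 68
H-K-E-M-L-T-H: 18+11+9+10+14+20 = 82
H-K-E-M-T-L-H: 18+11+9+7+14+9 = 68
H-K-T-L-E-M-H: 18+2+14+3+9+14 = 60
H-K-T-L-M-E-H: 18+2+14+10+9+7 = 60
… (46 more)
H-E-L-K-T-M-H: 7+3+12+2+7+14 = 45  ← best
The minimum is 45.
One optimal route: H → E → L → K → T → M → H (or its reverse).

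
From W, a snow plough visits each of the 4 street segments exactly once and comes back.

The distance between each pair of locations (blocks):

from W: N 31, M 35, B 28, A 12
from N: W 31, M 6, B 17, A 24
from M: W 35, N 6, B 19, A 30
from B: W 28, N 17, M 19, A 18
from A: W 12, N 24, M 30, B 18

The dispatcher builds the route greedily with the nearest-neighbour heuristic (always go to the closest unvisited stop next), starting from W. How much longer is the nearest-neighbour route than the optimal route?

Excess over optimum: 2 blocks.

W: A=12, B=28, N=31, M=35 ⇒ A
A: B=18, N=24, M=30 ⇒ B
B: N=17, M=19 ⇒ N
N: M=6 ⇒ M
NN route W → A → B → N → M → W costs 88.
Optimal: W → N → M → B → A → W costs 86 (by enumerating all 12 distinct tours).
Excess = 88 − 86 = 2.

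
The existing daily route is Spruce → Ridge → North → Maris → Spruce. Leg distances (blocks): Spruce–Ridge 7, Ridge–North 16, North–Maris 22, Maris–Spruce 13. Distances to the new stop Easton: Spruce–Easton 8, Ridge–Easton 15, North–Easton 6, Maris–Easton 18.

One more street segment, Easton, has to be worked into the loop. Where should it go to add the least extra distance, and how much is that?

Adding 2 blocks by placing Easton on the North–Maris leg.

Insertion cost between consecutive stops i–j is d(i,Easton) + d(Easton,j) − d(i,j):
  between Spruce and Ridge: 8 + 15 − 7 = 16
  between Ridge and North: 15 + 6 − 16 = 5
  between North and Maris: 6 + 18 − 22 = 2
  between Maris and Spruce: 18 + 8 − 13 = 13
Cheapest insertion is between North and Maris, adding 2.
New total = 58 + 2 = 60.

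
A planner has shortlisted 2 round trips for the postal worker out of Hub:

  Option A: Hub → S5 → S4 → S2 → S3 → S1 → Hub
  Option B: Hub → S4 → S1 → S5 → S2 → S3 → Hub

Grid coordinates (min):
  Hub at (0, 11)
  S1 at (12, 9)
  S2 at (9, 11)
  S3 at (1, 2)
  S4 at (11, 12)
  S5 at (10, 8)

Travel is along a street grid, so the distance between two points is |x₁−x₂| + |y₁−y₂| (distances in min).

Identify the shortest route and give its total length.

Shortest is Option B, total 50 min.

Option A: 13 + 5 + 3 + 17 + 18 + 14 = 70
Option B: 12 + 4 + 3 + 4 + 17 + 10 = 50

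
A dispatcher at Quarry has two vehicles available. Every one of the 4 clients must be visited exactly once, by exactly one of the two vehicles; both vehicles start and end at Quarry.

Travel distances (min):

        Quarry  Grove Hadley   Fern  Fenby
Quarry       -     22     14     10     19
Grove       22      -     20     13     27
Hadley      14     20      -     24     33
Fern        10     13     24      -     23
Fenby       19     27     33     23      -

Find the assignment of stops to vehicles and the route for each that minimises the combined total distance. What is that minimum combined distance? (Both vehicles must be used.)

There are 2^3 − 1 = 7 ways to divide the 4 stops into two non-empty groups. For each, the best each vehicle can do is its own shortest tour through its group:
  {Grove} + {Hadley, Fern, Fenby}: 44 + 80 = 124
  {Hadley} + {Grove, Fern, Fenby}: 28 + 69 = 97
  {Grove, Hadley} + {Fern, Fenby}: 56 + 52 = 108
  {Fern} + {Grove, Hadley, Fenby}: 20 + 80 = 100
  {Grove, Fern} + {Hadley, Fenby}: 45 + 66 = 111
  {Hadley, Fern} + {Grove, Fenby}: 48 + 68 = 116
  … (7 splits in total)
  {Grove, Hadley, Fern} + {Fenby}: 57 + 38 = 95  ← best
Best: vehicle 1 Quarry → Hadley → Grove → Fern → Quarry = 57; vehicle 2 Quarry → Fenby → Quarry = 38; combined 95.

Minimum combined distance: 95 min.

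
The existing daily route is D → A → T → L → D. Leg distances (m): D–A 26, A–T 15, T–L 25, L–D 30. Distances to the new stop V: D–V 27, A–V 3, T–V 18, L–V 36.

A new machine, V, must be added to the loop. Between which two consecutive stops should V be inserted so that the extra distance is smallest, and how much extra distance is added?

Adding 4 m by placing V on the D–A leg.

Insertion cost between consecutive stops i–j is d(i,V) + d(V,j) − d(i,j):
  between D and A: 27 + 3 − 26 = 4
  between A and T: 3 + 18 − 15 = 6
  between T and L: 18 + 36 − 25 = 29
  between L and D: 36 + 27 − 30 = 33
Cheapest insertion is between D and A, adding 4.
New total = 96 + 4 = 100.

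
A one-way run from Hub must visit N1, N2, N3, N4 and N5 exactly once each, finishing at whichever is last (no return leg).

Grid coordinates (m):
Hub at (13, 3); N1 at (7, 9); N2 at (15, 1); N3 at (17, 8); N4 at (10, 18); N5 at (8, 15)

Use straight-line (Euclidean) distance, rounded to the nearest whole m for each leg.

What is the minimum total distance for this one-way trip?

Shortest open route: 30 m.

There are 5! = 120 possible orderings.
Hub → N1 → N2 → N3 → N4 → N5: 8+11+7+12+4 = 42
Hub → N1 → N2 → N3 → N5 → N4: 8+11+7+11+4 = 41
Hub → N1 → N2 → N4 → N3 → N5: 8+11+18+12+11 = 60
Hub → N1 → N2 → N4 → N5 → N3: 8+11+18+4+11 = 52
Hub → N1 → N2 → N5 → N3 → N4: 8+11+16+11+12 = 58
Hub → N1 → N2 → N5 → N4 → N3: 8+11+16+4+12 = 51
Hub → N1 → N3 → N2 → N4 → N5: 8+10+7+18+4 = 47
Hub → N1 → N3 → N2 → N5 → N4: 8+10+7+16+4 = 45
Hub → N1 → N3 → N4 → N2 → N5: 8+10+12+18+16 = 64
Hub → N1 → N3 → N4 → N5 → N2: 8+10+12+4+16 = 50
Hub → N1 → N3 → N5 → N2 → N4: 8+10+11+16+18 = 63
Hub → N1 → N3 → N5 → N4 → N2: 8+10+11+4+18 = 51
Hub → N1 → N4 → N2 → N3 → N5: 8+9+18+7+11 = 53
Hub → N1 → N4 → N2 → N5 → N3: 8+9+18+16+11 = 62
… (106 more)
Hub → N2 → N3 → N1 → N5 → N4: 3+7+10+6+4 = 30  ← best
The minimum is 30.
One shortest path: Hub → N2 → N3 → N1 → N5 → N4.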